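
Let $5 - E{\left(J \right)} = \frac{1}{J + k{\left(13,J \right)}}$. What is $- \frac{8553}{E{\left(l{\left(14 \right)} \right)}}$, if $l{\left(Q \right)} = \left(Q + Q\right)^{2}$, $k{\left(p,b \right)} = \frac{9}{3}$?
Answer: $- \frac{6731211}{3934} \approx -1711.0$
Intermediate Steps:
$k{\left(p,b \right)} = 3$ ($k{\left(p,b \right)} = 9 \cdot \frac{1}{3} = 3$)
$l{\left(Q \right)} = 4 Q^{2}$ ($l{\left(Q \right)} = \left(2 Q\right)^{2} = 4 Q^{2}$)
$E{\left(J \right)} = 5 - \frac{1}{3 + J}$ ($E{\left(J \right)} = 5 - \frac{1}{J + 3} = 5 - \frac{1}{3 + J}$)
$- \frac{8553}{E{\left(l{\left(14 \right)} \right)}} = - \frac{8553}{\frac{1}{3 + 4 \cdot 14^{2}} \left(14 + 5 \cdot 4 \cdot 14^{2}\right)} = - \frac{8553}{\frac{1}{3 + 4 \cdot 196} \left(14 + 5 \cdot 4 \cdot 196\right)} = - \frac{8553}{\frac{1}{3 + 784} \left(14 + 5 \cdot 784\right)} = - \frac{8553}{\frac{1}{787} \left(14 + 3920\right)} = - \frac{8553}{\frac{1}{787} \cdot 3934} = - \frac{8553}{\frac{3934}{787}} = \left(-8553\right) \frac{787}{3934} = - \frac{6731211}{3934}$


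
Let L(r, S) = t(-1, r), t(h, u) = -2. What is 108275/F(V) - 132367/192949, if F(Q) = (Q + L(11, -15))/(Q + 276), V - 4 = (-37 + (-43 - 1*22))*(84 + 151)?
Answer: 247458858702747/2312300816 ≈ 1.0702e+5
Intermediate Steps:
L(r, S) = -2
V = -23966 (V = 4 + (-37 + (-43 - 1*22))*(84 + 151) = 4 + (-37 + (-43 - 22))*235 = 4 + (-37 - 65)*235 = 4 - 102*235 = 4 - 23970 = -23966)
F(Q) = (-2 + Q)/(276 + Q) (F(Q) = (Q - 2)/(Q + 276) = (-2 + Q)/(276 + Q))
108275/F(V) - 132367/192949 = 108275/(((-2 - 23966)/(276 - 23966))) - 132367/192949 = 108275/((-23968/(-23690))) - 132367*1/192949 = 108275/((-1/23690*(-23968))) - 132367/192949 = 108275/(11984/11845) - 132367/192949 = 108275*(11845/11984) - 132367/192949 = 1282517375/11984 - 132367/192949 = 247458858702747/2312300816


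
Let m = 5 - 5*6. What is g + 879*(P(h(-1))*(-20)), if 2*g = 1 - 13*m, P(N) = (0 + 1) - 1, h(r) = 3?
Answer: 163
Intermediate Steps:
P(N) = 0 (P(N) = 1 - 1 = 0)
m = -25 (m = 5 - 30 = -25)
g = 163 (g = (1 - 13*(-25))/2 = (1 + 325)/2 = (½)*326 = 163)
g + 879*(P(h(-1))*(-20)) = 163 + 879*(0*(-20)) = 163 + 879*0 = 163 + 0 = 163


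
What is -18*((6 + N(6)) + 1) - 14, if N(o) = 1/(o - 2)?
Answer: -289/2 ≈ -144.50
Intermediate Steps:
N(o) = 1/(-2 + o)
-18*((6 + N(6)) + 1) - 14 = -18*((6 + 1/(-2 + 6)) + 1) - 14 = -18*((6 + 1/4) + 1) - 14 = -18*((6 + ¼) + 1) - 14 = -18*(25/4 + 1) - 14 = -18*29/4 - 14 = -261/2 - 14 = -289/2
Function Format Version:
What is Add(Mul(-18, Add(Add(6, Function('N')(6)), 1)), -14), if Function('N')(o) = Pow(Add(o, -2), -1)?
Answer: Rational(-289, 2) ≈ -144.50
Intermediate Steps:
Function('N')(o) = Pow(Add(-2, o), -1)
Add(Mul(-18, Add(Add(6, Function('N')(6)), 1)), -14) = Add(Mul(-18, Add(Add(6, Pow(Add(-2, 6), -1)), 1)), -14) = Add(Mul(-18, Add(Add(6, Pow(4, -1)), 1)), -14) = Add(Mul(-18, Add(Add(6, Rational(1, 4)), 1)), -14) = Add(Mul(-18, Add(Rational(25, 4), 1)), -14) = Add(Mul(-18, Rational(29, 4)), -14) = Add(Rational(-261, 2), -14) = Rational(-289, 2)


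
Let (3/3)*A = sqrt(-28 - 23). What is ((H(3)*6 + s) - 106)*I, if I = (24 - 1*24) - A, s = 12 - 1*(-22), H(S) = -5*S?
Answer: 162*I*sqrt(51) ≈ 1156.9*I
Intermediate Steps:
A = I*sqrt(51) (A = sqrt(-28 - 23) = sqrt(-51) = I*sqrt(51) ≈ 7.1414*I)
s = 34 (s = 12 + 22 = 34)
I = -I*sqrt(51) (I = (24 - 1*24) - I*sqrt(51) = (24 - 24) - I*sqrt(51) = 0 - I*sqrt(51) = -I*sqrt(51) ≈ -7.1414*I)
((H(3)*6 + s) - 106)*I = ((-5*3*6 + 34) - 106)*(-I*sqrt(51)) = ((-15*6 + 34) - 106)*(-I*sqrt(51)) = ((-90 + 34) - 106)*(-I*sqrt(51)) = (-56 - 106)*(-I*sqrt(51)) = -(-162)*I*sqrt(51) = 162*I*sqrt(51)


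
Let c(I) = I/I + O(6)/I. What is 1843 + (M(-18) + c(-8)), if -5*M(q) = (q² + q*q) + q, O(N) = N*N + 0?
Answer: 3427/2 ≈ 1713.5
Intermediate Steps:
O(N) = N² (O(N) = N² + 0 = N²)
M(q) = -2*q²/5 - q/5 (M(q) = -((q² + q*q) + q)/5 = -((q² + q²) + q)/5 = -(2*q² + q)/5 = -(q + 2*q²)/5 = -2*q²/5 - q/5)
c(I) = 1 + 36/I (c(I) = I/I + 6²/I = 1 + 36/I)
1843 + (M(-18) + c(-8)) = 1843 + (-⅕*(-18)*(1 + 2*(-18)) + (36 - 8)/(-8)) = 1843 + (-⅕*(-18)*(1 - 36) - ⅛*28) = 1843 + (-⅕*(-18)*(-35) - 7/2) = 1843 + (-126 - 7/2) = 1843 - 259/2 = 3427/2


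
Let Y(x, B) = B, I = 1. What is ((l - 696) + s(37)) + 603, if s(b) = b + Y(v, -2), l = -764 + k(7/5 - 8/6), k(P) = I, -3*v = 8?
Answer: -821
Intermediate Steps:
v = -8/3 (v = -⅓*8 = -8/3 ≈ -2.6667)
k(P) = 1
l = -763 (l = -764 + 1 = -763)
s(b) = -2 + b (s(b) = b - 2 = -2 + b)
((l - 696) + s(37)) + 603 = ((-763 - 696) + (-2 + 37)) + 603 = (-1459 + 35) + 603 = -1424 + 603 = -821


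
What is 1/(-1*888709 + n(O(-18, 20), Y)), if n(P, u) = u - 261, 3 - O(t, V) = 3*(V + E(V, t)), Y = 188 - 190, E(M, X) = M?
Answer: -1/888972 ≈ -1.1249e-6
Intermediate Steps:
Y = -2
O(t, V) = 3 - 6*V (O(t, V) = 3 - 3*(V + V) = 3 - 3*2*V = 3 - 6*V)
n(P, u) = -261 + u
1/(-1*888709 + n(O(-18, 20), Y)) = 1/(-1*888709 + (-261 - 2)) = 1/(-888709 - 263) = 1/(-888972) = -1/888972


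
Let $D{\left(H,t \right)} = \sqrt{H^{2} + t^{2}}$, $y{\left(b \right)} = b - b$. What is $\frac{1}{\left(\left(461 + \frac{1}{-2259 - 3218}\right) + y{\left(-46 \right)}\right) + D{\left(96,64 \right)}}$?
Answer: $\frac{432151731}{186742897024} - \frac{29997529 \sqrt{13}}{186742897024} \approx 0.001735$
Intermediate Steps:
$y{\left(b \right)} = 0$
$\frac{1}{\left(\left(461 + \frac{1}{-2259 - 3218}\right) + y{\left(-46 \right)}\right) + D{\left(96,64 \right)}} = \frac{1}{\left(\left(461 + \frac{1}{-2259 - 3218}\right) + 0\right) + \sqrt{96^{2} + 64^{2}}} = \frac{1}{\left(\left(461 + \frac{1}{-5477}\right) + 0\right) + \sqrt{9216 + 4096}} = \frac{1}{\left(\left(461 - \frac{1}{5477}\right) + 0\right) + \sqrt{13312}} = \frac{1}{\left(\frac{2524896}{5477} + 0\right) + 32 \sqrt{13}} = \frac{1}{\frac{2524896}{5477} + 32 \sqrt{13}}$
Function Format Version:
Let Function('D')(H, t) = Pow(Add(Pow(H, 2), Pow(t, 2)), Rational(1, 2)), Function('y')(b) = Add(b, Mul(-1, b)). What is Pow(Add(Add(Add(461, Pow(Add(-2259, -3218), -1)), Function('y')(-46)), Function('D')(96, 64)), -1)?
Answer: Add(Rational(432151731, 186742897024), Mul(Rational(-29997529, 186742897024), Pow(13, Rational(1, 2)))) ≈ 0.0017350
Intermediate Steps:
Function('y')(b) = 0
Pow(Add(Add(Add(461, Pow(Add(-2259, -3218), -1)), Function('y')(-46)), Function('D')(96, 64)), -1) = Pow(Add(Add(Add(461, Pow(Add(-2259, -3218), -1)), 0), Pow(Add(Pow(96, 2), Pow(64, 2)), Rational(1, 2))), -1) = Pow(Add(Add(Add(461, Pow(-5477, -1)), 0), Pow(Add(9216, 4096), Rational(1, 2))), -1) = Pow(Add(Add(Add(461, Rational(-1, 5477)), 0), Pow(13312, Rational(1, 2))), -1) = Pow(Add(Add(Rational(2524896, 5477), 0), Mul(32, Pow(13, Rational(1, 2)))), -1) = Pow(Add(Rational(2524896, 5477), Mul(32, Pow(13, Rational(1, 2)))), -1)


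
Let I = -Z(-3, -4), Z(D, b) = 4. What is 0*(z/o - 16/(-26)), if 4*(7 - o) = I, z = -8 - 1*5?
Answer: 0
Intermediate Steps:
I = -4 (I = -1*4 = -4)
z = -13 (z = -8 - 5 = -13)
o = 8 (o = 7 - ¼*(-4) = 7 + 1 = 8)
0*(z/o - 16/(-26)) = 0*(-13/8 - 16/(-26)) = 0*(-13*⅛ - 16*(-1/26)) = 0*(-13/8 + 8/13) = 0*(-105/104) = 0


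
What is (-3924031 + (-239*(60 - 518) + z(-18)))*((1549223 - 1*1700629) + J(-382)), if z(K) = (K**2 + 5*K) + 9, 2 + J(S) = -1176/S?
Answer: 110303976138840/191 ≈ 5.7751e+11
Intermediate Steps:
J(S) = -2 - 1176/S
z(K) = 9 + K**2 + 5*K
(-3924031 + (-239*(60 - 518) + z(-18)))*((1549223 - 1*1700629) + J(-382)) = (-3924031 + (-239*(60 - 518) + (9 + (-18)**2 + 5*(-18))))*((1549223 - 1*1700629) + (-2 - 1176/(-382))) = (-3924031 + (-239*(-458) + (9 + 324 - 90)))*((1549223 - 1700629) + (-2 - 1176*(-1/382))) = (-3924031 + (109462 + 243))*(-151406 + (-2 + 588/191)) = (-3924031 + 109705)*(-151406 + 206/191) = -3814326*(-28918340/191) = 110303976138840/191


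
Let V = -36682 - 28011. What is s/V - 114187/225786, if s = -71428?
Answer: 8740342817/14606773698 ≈ 0.59838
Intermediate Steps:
V = -64693
s/V - 114187/225786 = -71428/(-64693) - 114187/225786 = -71428*(-1/64693) - 114187*1/225786 = 71428/64693 - 114187/225786 = 8740342817/14606773698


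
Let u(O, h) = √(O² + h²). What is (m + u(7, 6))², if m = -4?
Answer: (4 - √85)² ≈ 27.244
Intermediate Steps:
(m + u(7, 6))² = (-4 + √(7² + 6²))² = (-4 + √(49 + 36))² = (-4 + √85)²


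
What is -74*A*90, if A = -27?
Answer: 179820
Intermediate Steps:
-74*A*90 = -74*(-27)*90 = 1998*90 = 179820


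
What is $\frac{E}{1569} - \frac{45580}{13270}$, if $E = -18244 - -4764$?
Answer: $- \frac{25039462}{2082063} \approx -12.026$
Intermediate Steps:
$E = -13480$ ($E = -18244 + 4764 = -13480$)
$\frac{E}{1569} - \frac{45580}{13270} = - \frac{13480}{1569} - \frac{45580}{13270} = \left(-13480\right) \frac{1}{1569} - \frac{4558}{1327} = - \frac{13480}{1569} - \frac{4558}{1327} = - \frac{25039462}{2082063}$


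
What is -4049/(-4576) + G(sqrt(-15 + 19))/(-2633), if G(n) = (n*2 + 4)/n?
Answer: 10642713/12048608 ≈ 0.88332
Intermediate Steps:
G(n) = (4 + 2*n)/n (G(n) = (2*n + 4)/n = (4 + 2*n)/n)
-4049/(-4576) + G(sqrt(-15 + 19))/(-2633) = -4049/(-4576) + (2 + 4/(sqrt(-15 + 19)))/(-2633) = -4049*(-1/4576) + (2 + 4/(sqrt(4)))*(-1/2633) = 4049/4576 + (2 + 4/2)*(-1/2633) = 4049/4576 + (2 + 4*(1/2))*(-1/2633) = 4049/4576 + (2 + 2)*(-1/2633) = 4049/4576 + 4*(-1/2633) = 4049/4576 - 4/2633 = 10642713/12048608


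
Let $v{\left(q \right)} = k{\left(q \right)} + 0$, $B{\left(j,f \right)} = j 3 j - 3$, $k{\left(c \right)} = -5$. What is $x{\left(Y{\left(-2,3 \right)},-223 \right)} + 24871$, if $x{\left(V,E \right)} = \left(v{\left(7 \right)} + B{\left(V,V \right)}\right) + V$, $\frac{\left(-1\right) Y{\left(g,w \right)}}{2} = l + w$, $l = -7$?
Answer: $25063$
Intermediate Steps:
$B{\left(j,f \right)} = -3 + 3 j^{2}$ ($B{\left(j,f \right)} = 3 j j - 3 = 3 j^{2} - 3 = -3 + 3 j^{2}$)
$Y{\left(g,w \right)} = 14 - 2 w$ ($Y{\left(g,w \right)} = - 2 \left(-7 + w\right) = 14 - 2 w$)
$v{\left(q \right)} = -5$ ($v{\left(q \right)} = -5 + 0 = -5$)
$x{\left(V,E \right)} = -8 + V + 3 V^{2}$ ($x{\left(V,E \right)} = \left(-5 + \left(-3 + 3 V^{2}\right)\right) + V = \left(-8 + 3 V^{2}\right) + V = -8 + V + 3 V^{2}$)
$x{\left(Y{\left(-2,3 \right)},-223 \right)} + 24871 = \left(-8 + \left(14 - 6\right) + 3 \left(14 - 6\right)^{2}\right) + 24871 = \left(-8 + 8 + 3 \cdot 8^{2}\right) + 24871 = \left(-8 + 8 + 3 \cdot 64\right) + 24871 = \left(-8 + 8 + 192\right) + 24871 = 192 + 24871 = 25063$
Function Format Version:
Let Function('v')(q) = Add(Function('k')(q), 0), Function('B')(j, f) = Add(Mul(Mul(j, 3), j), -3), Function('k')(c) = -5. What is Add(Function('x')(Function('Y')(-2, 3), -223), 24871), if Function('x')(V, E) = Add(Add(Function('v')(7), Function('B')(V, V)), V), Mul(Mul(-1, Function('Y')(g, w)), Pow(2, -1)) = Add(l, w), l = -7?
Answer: 25063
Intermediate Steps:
Function('B')(j, f) = Add(-3, Mul(3, Pow(j, 2))) (Function('B')(j, f) = Add(Mul(Mul(3, j), j), -3) = Add(Mul(3, Pow(j, 2)), -3) = Add(-3, Mul(3, Pow(j, 2))))
Function('Y')(g, w) = Add(14, Mul(-2, w)) (Function('Y')(g, w) = Mul(-2, Add(-7, w)) = Add(14, Mul(-2, w)))
Function('v')(q) = -5 (Function('v')(q) = Add(-5, 0) = -5)
Function('x')(V, E) = Add(-8, V, Mul(3, Pow(V, 2))) (Function('x')(V, E) = Add(Add(-5, Add(-3, Mul(3, Pow(V, 2)))), V) = Add(Add(-8, Mul(3, Pow(V, 2))), V) = Add(-8, V, Mul(3, Pow(V, 2))))
Add(Function('x')(Function('Y')(-2, 3), -223), 24871) = Add(Add(-8, Add(14, Mul(-2, 3)), Mul(3, Pow(Add(14, Mul(-2, 3)), 2))), 24871) = Add(Add(-8, Add(14, -6), Mul(3, Pow(Add(14, -6), 2))), 24871) = Add(Add(-8, 8, Mul(3, Pow(8, 2))), 24871) = Add(Add(-8, 8, Mul(3, 64)), 24871) = Add(Add(-8, 8, 192), 24871) = Add(192, 24871) = 25063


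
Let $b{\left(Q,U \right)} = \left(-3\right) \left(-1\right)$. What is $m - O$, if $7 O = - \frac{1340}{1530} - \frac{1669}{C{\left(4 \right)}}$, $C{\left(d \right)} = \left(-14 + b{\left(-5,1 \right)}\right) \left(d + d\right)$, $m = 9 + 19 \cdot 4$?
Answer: $\frac{1109645}{13464} \approx 82.416$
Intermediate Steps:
$m = 85$ ($m = 9 + 76 = 85$)
$b{\left(Q,U \right)} = 3$
$C{\left(d \right)} = - 22 d$ ($C{\left(d \right)} = \left(-14 + 3\right) \left(d + d\right) = - 11 \cdot 2 d = - 22 d$)
$O = \frac{34795}{13464}$ ($O = \frac{- \frac{1340}{1530} - \frac{1669}{\left(-22\right) 4}}{7} = \frac{\left(-1340\right) \frac{1}{1530} - \frac{1669}{-88}}{7} = \frac{- \frac{134}{153} - - \frac{1669}{88}}{7} = \frac{- \frac{134}{153} + \frac{1669}{88}}{7} = \frac{1}{7} \cdot \frac{243565}{13464} = \frac{34795}{13464} \approx 2.5843$)
$m - O = 85 - \frac{34795}{13464} = \frac{1109645}{13464}$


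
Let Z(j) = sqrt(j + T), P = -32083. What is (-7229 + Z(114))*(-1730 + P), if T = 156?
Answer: 244434177 - 101439*sqrt(30) ≈ 2.4388e+8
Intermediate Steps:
Z(j) = sqrt(156 + j) (Z(j) = sqrt(j + 156) = sqrt(156 + j))
(-7229 + Z(114))*(-1730 + P) = (-7229 + sqrt(156 + 114))*(-1730 - 32083) = (-7229 + sqrt(270))*(-33813) = (-7229 + 3*sqrt(30))*(-33813) = 244434177 - 101439*sqrt(30)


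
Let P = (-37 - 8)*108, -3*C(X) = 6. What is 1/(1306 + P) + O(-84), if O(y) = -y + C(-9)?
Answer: 291427/3554 ≈ 82.000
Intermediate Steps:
C(X) = -2 (C(X) = -⅓*6 = -2)
P = -4860 (P = -45*108 = -4860)
O(y) = -2 - y (O(y) = -y - 2 = -2 - y)
1/(1306 + P) + O(-84) = 1/(1306 - 4860) + (-2 - 1*(-84)) = 1/(-3554) + (-2 + 84) = -1/3554 + 82 = 291427/3554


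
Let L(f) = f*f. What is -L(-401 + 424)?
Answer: -529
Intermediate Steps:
L(f) = f²
-L(-401 + 424) = -(-401 + 424)² = -1*23² = -1*529 = -529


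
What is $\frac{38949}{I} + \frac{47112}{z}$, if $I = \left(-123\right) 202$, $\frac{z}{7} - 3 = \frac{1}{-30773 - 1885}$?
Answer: $\frac{12733646286059}{5679886702} \approx 2241.9$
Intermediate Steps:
$z = \frac{685811}{32658}$ ($z = 21 + \frac{7}{-30773 - 1885} = 21 + \frac{7}{-32658} = 21 + 7 \left(- \frac{1}{32658}\right) = 21 - \frac{7}{32658} = \frac{685811}{32658} \approx 21.0$)
$I = -24846$
$\frac{38949}{I} + \frac{47112}{z} = \frac{38949}{-24846} + \frac{47112}{\frac{685811}{32658}} = 38949 \left(- \frac{1}{24846}\right) + 47112 \cdot \frac{32658}{685811} = - \frac{12983}{8282} + \frac{1538583696}{685811} = \frac{12733646286059}{5679886702}$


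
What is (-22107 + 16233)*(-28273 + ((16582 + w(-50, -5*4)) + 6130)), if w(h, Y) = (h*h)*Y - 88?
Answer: 326882226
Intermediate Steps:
w(h, Y) = -88 + Y*h² (w(h, Y) = h²*Y - 88 = Y*h² - 88 = -88 + Y*h²)
(-22107 + 16233)*(-28273 + ((16582 + w(-50, -5*4)) + 6130)) = (-22107 + 16233)*(-28273 + ((16582 + (-88 - 5*4*(-50)²)) + 6130)) = -5874*(-28273 + ((16582 + (-88 - 20*2500)) + 6130)) = -5874*(-28273 + ((16582 + (-88 - 50000)) + 6130)) = -5874*(-28273 + ((16582 - 50088) + 6130)) = -5874*(-28273 + (-33506 + 6130)) = -5874*(-28273 - 27376) = -5874*(-55649) = 326882226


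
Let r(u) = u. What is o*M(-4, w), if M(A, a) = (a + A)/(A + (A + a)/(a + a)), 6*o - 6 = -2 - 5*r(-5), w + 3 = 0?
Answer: 203/17 ≈ 11.941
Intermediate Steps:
w = -3 (w = -3 + 0 = -3)
o = 29/6 (o = 1 + (-2 - 5*(-5))/6 = 1 + (-2 + 25)/6 = 1 + (1/6)*23 = 1 + 23/6 = 29/6 ≈ 4.8333)
M(A, a) = (A + a)/(A + (A + a)/(2*a)) (M(A, a) = (A + a)/(A + (A + a)/((2*a))) = (A + a)/(A + (A + a)*(1/(2*a))) = (A + a)/(A + (A + a)/(2*a)))
o*M(-4, w) = 29*(2*(-3)*(-4 - 3)/(-4 - 3 + 2*(-4)*(-3)))/6 = 29*(2*(-3)*(-7)/(-4 - 3 + 24))/6 = 29*(2*(-3)*(-7)/17)/6 = 29*(2*(-3)*(1/17)*(-7))/6 = (29/6)*(42/17) = 203/17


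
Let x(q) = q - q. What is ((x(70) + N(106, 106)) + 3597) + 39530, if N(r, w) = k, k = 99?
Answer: 43226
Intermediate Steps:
x(q) = 0
N(r, w) = 99
((x(70) + N(106, 106)) + 3597) + 39530 = ((0 + 99) + 3597) + 39530 = (99 + 3597) + 39530 = 3696 + 39530 = 43226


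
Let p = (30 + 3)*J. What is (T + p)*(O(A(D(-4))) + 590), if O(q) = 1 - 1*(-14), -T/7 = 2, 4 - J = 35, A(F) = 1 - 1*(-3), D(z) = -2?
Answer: -627385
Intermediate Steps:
A(F) = 4 (A(F) = 1 + 3 = 4)
J = -31 (J = 4 - 1*35 = 4 - 35 = -31)
T = -14 (T = -7*2 = -14)
O(q) = 15 (O(q) = 1 + 14 = 15)
p = -1023 (p = (30 + 3)*(-31) = 33*(-31) = -1023)
(T + p)*(O(A(D(-4))) + 590) = (-14 - 1023)*(15 + 590) = -1037*605 = -627385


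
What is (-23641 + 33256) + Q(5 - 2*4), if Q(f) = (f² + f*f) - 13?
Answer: 9620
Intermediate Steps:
Q(f) = -13 + 2*f² (Q(f) = (f² + f²) - 13 = 2*f² - 13 = -13 + 2*f²)
(-23641 + 33256) + Q(5 - 2*4) = (-23641 + 33256) + (-13 + 2*(5 - 2*4)²) = 9615 + (-13 + 2*(5 - 8)²) = 9615 + (-13 + 2*(-3)²) = 9615 + (-13 + 2*9) = 9615 + (-13 + 18) = 9615 + 5 = 9620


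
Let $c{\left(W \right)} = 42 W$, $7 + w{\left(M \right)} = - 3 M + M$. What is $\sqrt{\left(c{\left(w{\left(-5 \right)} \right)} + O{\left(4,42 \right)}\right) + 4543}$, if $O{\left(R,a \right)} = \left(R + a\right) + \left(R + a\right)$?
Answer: $69$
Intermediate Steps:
$O{\left(R,a \right)} = 2 R + 2 a$
$w{\left(M \right)} = -7 - 2 M$ ($w{\left(M \right)} = -7 + \left(- 3 M + M\right) = -7 - 2 M$)
$\sqrt{\left(c{\left(w{\left(-5 \right)} \right)} + O{\left(4,42 \right)}\right) + 4543} = \sqrt{\left(42 \left(-7 - -10\right) + \left(2 \cdot 4 + 2 \cdot 42\right)\right) + 4543} = \sqrt{\left(42 \left(-7 + 10\right) + \left(8 + 84\right)\right) + 4543} = \sqrt{\left(42 \cdot 3 + 92\right) + 4543} = \sqrt{\left(126 + 92\right) + 4543} = \sqrt{218 + 4543} = \sqrt{4761} = 69$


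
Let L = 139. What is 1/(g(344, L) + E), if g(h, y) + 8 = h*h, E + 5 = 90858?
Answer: 1/209181 ≈ 4.7806e-6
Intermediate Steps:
E = 90853 (E = -5 + 90858 = 90853)
g(h, y) = -8 + h**2 (g(h, y) = -8 + h*h = -8 + h**2)
1/(g(344, L) + E) = 1/((-8 + 344**2) + 90853) = 1/((-8 + 118336) + 90853) = 1/(118328 + 90853) = 1/209181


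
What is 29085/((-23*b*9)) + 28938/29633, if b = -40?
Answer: 73432163/16357416 ≈ 4.4892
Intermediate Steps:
29085/((-23*b*9)) + 28938/29633 = 29085/((-(-920)*9)) + 28938/29633 = 29085/((-23*(-360))) + 28938*(1/29633) = 29085/8280 + 28938/29633 = 29085*(1/8280) + 28938/29633 = 1939/552 + 28938/29633 = 73432163/16357416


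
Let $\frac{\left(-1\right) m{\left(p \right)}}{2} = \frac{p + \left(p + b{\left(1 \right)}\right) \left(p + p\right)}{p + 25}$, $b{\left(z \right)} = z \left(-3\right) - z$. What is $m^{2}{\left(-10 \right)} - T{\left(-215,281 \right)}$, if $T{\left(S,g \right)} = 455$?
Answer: $841$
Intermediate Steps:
$b{\left(z \right)} = - 4 z$ ($b{\left(z \right)} = - 3 z - z = - 4 z$)
$m{\left(p \right)} = - \frac{2 \left(p + 2 p \left(-4 + p\right)\right)}{25 + p}$ ($m{\left(p \right)} = - 2 \frac{p + \left(p - 4\right) \left(p + p\right)}{p + 25} = - 2 \frac{p + \left(p - 4\right) 2 p}{25 + p} = - 2 \frac{p + \left(-4 + p\right) 2 p}{25 + p} = - 2 \frac{p + 2 p \left(-4 + p\right)}{25 + p} = - \frac{2 \left(p + 2 p \left(-4 + p\right)\right)}{25 + p}$)
$m^{2}{\left(-10 \right)} - T{\left(-215,281 \right)} = \left(2 \left(-10\right) \frac{1}{25 - 10} \left(7 - -20\right)\right)^{2} - 455 = \left(2 \left(-10\right) \frac{1}{15} \left(7 + 20\right)\right)^{2} - 455 = \left(2 \left(-10\right) \frac{1}{15} \cdot 27\right)^{2} - 455 = \left(-36\right)^{2} - 455 = 1296 - 455 = 841$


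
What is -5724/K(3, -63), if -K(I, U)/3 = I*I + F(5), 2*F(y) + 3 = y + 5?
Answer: 3816/25 ≈ 152.64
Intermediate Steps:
F(y) = 1 + y/2 (F(y) = -3/2 + (y + 5)/2 = -3/2 + (5 + y)/2 = -3/2 + (5/2 + y/2) = 1 + y/2)
K(I, U) = -21/2 - 3*I**2 (K(I, U) = -3*(I*I + (1 + (1/2)*5)) = -3*(I**2 + (1 + 5/2)) = -3*(I**2 + 7/2) = -3*(7/2 + I**2) = -21/2 - 3*I**2)
-5724/K(3, -63) = -5724/(-21/2 - 3*3**2) = -5724/(-21/2 - 3*9) = -5724/(-21/2 - 27) = -5724/(-75/2) = -5724*(-2/75) = 3816/25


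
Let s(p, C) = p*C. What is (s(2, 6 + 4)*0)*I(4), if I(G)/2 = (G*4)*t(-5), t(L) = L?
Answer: 0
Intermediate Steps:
s(p, C) = C*p
I(G) = -40*G (I(G) = 2*((G*4)*(-5)) = 2*((4*G)*(-5)) = 2*(-20*G) = -40*G)
(s(2, 6 + 4)*0)*I(4) = (((6 + 4)*2)*0)*(-40*4) = ((10*2)*0)*(-160) = (20*0)*(-160) = 0*(-160) = 0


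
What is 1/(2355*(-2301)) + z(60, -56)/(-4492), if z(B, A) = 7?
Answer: -37936477/24341496660 ≈ -0.0015585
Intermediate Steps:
1/(2355*(-2301)) + z(60, -56)/(-4492) = 1/(2355*(-2301)) + 7/(-4492) = (1/2355)*(-1/2301) + 7*(-1/4492) = -1/5418855 - 7/4492 = -37936477/24341496660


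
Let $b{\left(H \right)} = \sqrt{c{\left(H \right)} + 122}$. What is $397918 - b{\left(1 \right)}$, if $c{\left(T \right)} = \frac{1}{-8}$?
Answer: $397918 - \frac{5 \sqrt{78}}{4} \approx 3.9791 \cdot 10^{5}$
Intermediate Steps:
$c{\left(T \right)} = - \frac{1}{8}$
$b{\left(H \right)} = \frac{5 \sqrt{78}}{4}$ ($b{\left(H \right)} = \sqrt{- \frac{1}{8} + 122} = \sqrt{\frac{975}{8}} = \frac{5 \sqrt{78}}{4}$)
$397918 - b{\left(1 \right)} = 397918 - \frac{5 \sqrt{78}}{4}$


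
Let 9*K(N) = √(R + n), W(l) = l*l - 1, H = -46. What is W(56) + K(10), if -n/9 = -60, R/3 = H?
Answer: 3135 + √402/9 ≈ 3137.2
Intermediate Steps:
W(l) = -1 + l² (W(l) = l² - 1 = -1 + l²)
R = -138 (R = 3*(-46) = -138)
n = 540 (n = -9*(-60) = 540)
K(N) = √402/9 (K(N) = √(-138 + 540)/9 = √402/9)
W(56) + K(10) = (-1 + 56²) + √402/9 = (-1 + 3136) + √402/9 = 3135 + √402/9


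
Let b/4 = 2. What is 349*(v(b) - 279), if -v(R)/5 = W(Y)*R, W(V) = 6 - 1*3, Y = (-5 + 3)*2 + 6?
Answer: -139251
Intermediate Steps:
b = 8 (b = 4*2 = 8)
Y = 2 (Y = -2*2 + 6 = -4 + 6 = 2)
W(V) = 3 (W(V) = 6 - 3 = 3)
v(R) = -15*R
349*(v(b) - 279) = 349*(-15*8 - 279) = 349*(-120 - 279) = 349*(-399) = -139251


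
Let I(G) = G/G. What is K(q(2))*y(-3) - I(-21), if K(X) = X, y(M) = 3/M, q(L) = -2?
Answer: 1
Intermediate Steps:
I(G) = 1
K(q(2))*y(-3) - I(-21) = -6/(-3) - 1*1 = -6*(-1)/3 - 1 = -2*(-1) - 1 = 2 - 1 = 1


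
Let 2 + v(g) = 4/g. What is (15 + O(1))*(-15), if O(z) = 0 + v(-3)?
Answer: -175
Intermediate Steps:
v(g) = -2 + 4/g
O(z) = -10/3 (O(z) = 0 + (-2 + 4/(-3)) = 0 + (-2 + 4*(-⅓)) = 0 + (-2 - 4/3) = 0 - 10/3 = -10/3)
(15 + O(1))*(-15) = (15 - 10/3)*(-15) = (35/3)*(-15) = -175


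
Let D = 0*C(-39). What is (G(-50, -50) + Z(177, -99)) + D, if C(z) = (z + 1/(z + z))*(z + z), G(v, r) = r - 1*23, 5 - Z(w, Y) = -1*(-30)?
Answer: -98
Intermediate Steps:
Z(w, Y) = -25 (Z(w, Y) = 5 - (-1)*(-30) = 5 - 1*30 = 5 - 30 = -25)
G(v, r) = -23 + r (G(v, r) = r - 23 = -23 + r)
C(z) = 2*z*(z + 1/(2*z)) (C(z) = (z + 1/(2*z))*(2*z) = 2*z*(z + 1/(2*z)))
D = 0 (D = 0*(1 + 2*(-39)²) = 0*(1 + 2*1521) = 0*(1 + 3042) = 0*3043 = 0)
(G(-50, -50) + Z(177, -99)) + D = ((-23 - 50) - 25) + 0 = (-73 - 25) + 0 = -98 + 0 = -98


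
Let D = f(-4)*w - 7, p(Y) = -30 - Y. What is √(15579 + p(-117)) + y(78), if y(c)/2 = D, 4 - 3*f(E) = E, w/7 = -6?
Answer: -238 + √15666 ≈ -112.84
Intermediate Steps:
w = -42 (w = 7*(-6) = -42)
f(E) = 4/3 - E/3
D = -119 (D = (4/3 - ⅓*(-4))*(-42) - 7 = (4/3 + 4/3)*(-42) - 7 = (8/3)*(-42) - 7 = -112 - 7 = -119)
y(c) = -238 (y(c) = 2*(-119) = -238)
√(15579 + p(-117)) + y(78) = √(15579 + (-30 - 1*(-117))) - 238 = √(15579 + (-30 + 117)) - 238 = √(15579 + 87) - 238 = √15666 - 238 = -238 + √15666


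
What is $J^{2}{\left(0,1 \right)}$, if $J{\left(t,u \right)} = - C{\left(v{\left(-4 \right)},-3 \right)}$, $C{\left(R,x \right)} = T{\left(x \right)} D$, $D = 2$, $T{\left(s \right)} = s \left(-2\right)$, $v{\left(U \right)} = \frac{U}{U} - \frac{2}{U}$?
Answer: $144$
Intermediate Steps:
$v{\left(U \right)} = 1 - \frac{2}{U}$
$T{\left(s \right)} = - 2 s$
$C{\left(R,x \right)} = - 4 x$ ($C{\left(R,x \right)} = - 2 x 2 = - 4 x$)
$J{\left(t,u \right)} = -12$ ($J{\left(t,u \right)} = - \left(-4\right) \left(-3\right) = \left(-1\right) 12 = -12$)
$J^{2}{\left(0,1 \right)} = \left(-12\right)^{2} = 144$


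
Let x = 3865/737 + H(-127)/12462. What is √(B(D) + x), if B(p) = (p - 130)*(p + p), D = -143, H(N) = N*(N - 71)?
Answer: √40759367446754/22847 ≈ 279.44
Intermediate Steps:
H(N) = N*(-71 + N)
B(p) = 2*p*(-130 + p) (B(p) = (-130 + p)*(2*p) = 2*p*(-130 + p))
x = 165916/22847 (x = 3865/737 - 127*(-71 - 127)/12462 = 3865*(1/737) - 127*(-198)*(1/12462) = 3865/737 + 25146*(1/12462) = 3865/737 + 4191/2077 = 165916/22847 ≈ 7.2620)
√(B(D) + x) = √(2*(-143)*(-130 - 143) + 165916/22847) = √(2*(-143)*(-273) + 165916/22847) = √(78078 + 165916/22847) = √(1784013982/22847) = √40759367446754/22847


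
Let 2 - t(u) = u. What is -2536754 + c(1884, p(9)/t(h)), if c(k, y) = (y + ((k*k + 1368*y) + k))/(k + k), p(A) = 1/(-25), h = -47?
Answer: -11704798723069/4615800 ≈ -2.5358e+6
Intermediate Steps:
t(u) = 2 - u
p(A) = -1/25
c(k, y) = (k + k² + 1369*y)/(2*k) (c(k, y) = (y + ((k² + 1368*y) + k))/((2*k)) = (y + (k + k² + 1368*y))*(1/(2*k)) = (k + k² + 1369*y)*(1/(2*k)) = (k + k² + 1369*y)/(2*k))
-2536754 + c(1884, p(9)/t(h)) = -2536754 + (½)*(1369*(-1/(25*(2 - 1*(-47)))) + 1884*(1 + 1884))/1884 = -2536754 + (½)*(1/1884)*(1369*(-1/(25*(2 + 47))) + 1884*1885) = -2536754 + (½)*(1/1884)*(1369*(-1/25/49) + 3551340) = -2536754 + (½)*(1/1884)*(1369*(-1/25*1/49) + 3551340) = -2536754 + (½)*(1/1884)*(1369*(-1/1225) + 3551340) = -2536754 + (½)*(1/1884)*(-1369/1225 + 3551340) = -2536754 + (½)*(1/1884)*(4350390131/1225) = -2536754 + 4350390131/4615800 = -11704798723069/4615800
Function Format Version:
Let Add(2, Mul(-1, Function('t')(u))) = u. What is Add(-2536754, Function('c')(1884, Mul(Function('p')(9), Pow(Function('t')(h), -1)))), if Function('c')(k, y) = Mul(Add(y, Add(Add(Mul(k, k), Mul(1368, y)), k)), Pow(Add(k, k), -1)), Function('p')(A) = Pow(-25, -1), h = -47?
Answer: Rational(-11704798723069, 4615800) ≈ -2.5358e+6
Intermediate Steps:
Function('t')(u) = Add(2, Mul(-1, u))
Function('p')(A) = Rational(-1, 25)
Function('c')(k, y) = Mul(Rational(1, 2), Pow(k, -1), Add(k, Pow(k, 2), Mul(1369, y))) (Function('c')(k, y) = Mul(Add(y, Add(Add(Pow(k, 2), Mul(1368, y)), k)), Pow(Mul(2, k), -1)) = Mul(Add(y, Add(k, Pow(k, 2), Mul(1368, y))), Mul(Rational(1, 2), Pow(k, -1))) = Mul(Add(k, Pow(k, 2), Mul(1369, y)), Mul(Rational(1, 2), Pow(k, -1))) = Mul(Rational(1, 2), Pow(k, -1), Add(k, Pow(k, 2), Mul(1369, y))))
Add(-2536754, Function('c')(1884, Mul(Function('p')(9), Pow(Function('t')(h), -1)))) = Add(-2536754, Mul(Rational(1, 2), Pow(1884, -1), Add(Mul(1369, Mul(Rational(-1, 25), Pow(Add(2, Mul(-1, -47)), -1))), Mul(1884, Add(1, 1884))))) = Add(-2536754, Mul(Rational(1, 2), Rational(1, 1884), Add(Mul(1369, Mul(Rational(-1, 25), Pow(Add(2, 47), -1))), Mul(1884, 1885)))) = Add(-2536754, Mul(Rational(1, 2), Rational(1, 1884), Add(Mul(1369, Mul(Rational(-1, 25), Pow(49, -1))), 3551340))) = Add(-2536754, Mul(Rational(1, 2), Rational(1, 1884), Add(Mul(1369, Mul(Rational(-1, 25), Rational(1, 49))), 3551340))) = Add(-2536754, Mul(Rational(1, 2), Rational(1, 1884), Add(Mul(1369, Rational(-1, 1225)), 3551340))) = Add(-2536754, Mul(Rational(1, 2), Rational(1, 1884), Add(Rational(-1369, 1225), 3551340))) = Add(-2536754, Mul(Rational(1, 2), Rational(1, 1884), Rational(4350390131, 1225))) = Add(-2536754, Rational(4350390131, 4615800)) = Rational(-11704798723069, 4615800)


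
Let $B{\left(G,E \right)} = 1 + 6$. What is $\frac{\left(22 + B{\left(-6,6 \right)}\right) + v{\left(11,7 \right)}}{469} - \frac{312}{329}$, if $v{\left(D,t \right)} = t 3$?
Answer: $- \frac{18554}{22043} \approx -0.84172$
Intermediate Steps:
$v{\left(D,t \right)} = 3 t$
$B{\left(G,E \right)} = 7$
$\frac{\left(22 + B{\left(-6,6 \right)}\right) + v{\left(11,7 \right)}}{469} - \frac{312}{329} = \frac{\left(22 + 7\right) + 3 \cdot 7}{469} - \frac{312}{329} = \left(29 + 21\right) \frac{1}{469} - \frac{312}{329} = 50 \cdot \frac{1}{469} - \frac{312}{329} = \frac{50}{469} - \frac{312}{329} = - \frac{18554}{22043}$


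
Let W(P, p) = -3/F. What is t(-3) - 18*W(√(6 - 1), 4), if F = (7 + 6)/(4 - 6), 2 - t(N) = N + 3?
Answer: -82/13 ≈ -6.3077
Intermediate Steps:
t(N) = -1 - N (t(N) = 2 - (N + 3) = 2 - (3 + N) = 2 + (-3 - N) = -1 - N)
F = -13/2 (F = 13/(-2) = 13*(-½) = -13/2 ≈ -6.5000)
W(P, p) = 6/13 (W(P, p) = -3/(-13/2) = -3*(-2/13) = 6/13)
t(-3) - 18*W(√(6 - 1), 4) = (-1 - 1*(-3)) - 18*6/13 = (-1 + 3) - 108/13 = 2 - 108/13 = -82/13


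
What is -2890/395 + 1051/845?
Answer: -405381/66755 ≈ -6.0727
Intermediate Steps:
-2890/395 + 1051/845 = -2890*1/395 + 1051*(1/845) = -578/79 + 1051/845 = -405381/66755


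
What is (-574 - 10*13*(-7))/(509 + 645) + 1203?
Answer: 694299/577 ≈ 1203.3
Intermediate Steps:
(-574 - 10*13*(-7))/(509 + 645) + 1203 = (-574 - 130*(-7))/1154 + 1203 = (-574 + 910)*(1/1154) + 1203 = 336*(1/1154) + 1203 = 168/577 + 1203 = 694299/577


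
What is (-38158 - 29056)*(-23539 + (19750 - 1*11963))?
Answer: 1058754928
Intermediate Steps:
(-38158 - 29056)*(-23539 + (19750 - 1*11963)) = -67214*(-23539 + (19750 - 11963)) = -67214*(-23539 + 7787) = -67214*(-15752) = 1058754928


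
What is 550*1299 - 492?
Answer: 713958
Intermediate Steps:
550*1299 - 492 = 714450 - 492 = 713958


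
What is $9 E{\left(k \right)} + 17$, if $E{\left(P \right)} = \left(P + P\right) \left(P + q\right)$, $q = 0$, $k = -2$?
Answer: $89$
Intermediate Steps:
$E{\left(P \right)} = 2 P^{2}$ ($E{\left(P \right)} = \left(P + P\right) \left(P + 0\right) = 2 P P = 2 P^{2}$)
$9 E{\left(k \right)} + 17 = 9 \cdot 2 \left(-2\right)^{2} + 17 = 9 \cdot 2 \cdot 4 + 17 = 9 \cdot 8 + 17 = 72 + 17 = 89$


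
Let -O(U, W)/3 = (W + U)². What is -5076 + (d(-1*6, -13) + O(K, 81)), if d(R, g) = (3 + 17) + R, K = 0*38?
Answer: -24745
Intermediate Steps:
K = 0
d(R, g) = 20 + R
O(U, W) = -3*(U + W)² (O(U, W) = -3*(W + U)² = -3*(U + W)²)
-5076 + (d(-1*6, -13) + O(K, 81)) = -5076 + ((20 - 1*6) - 3*(0 + 81)²) = -5076 + ((20 - 6) - 3*81²) = -5076 + (14 - 3*6561) = -5076 + (14 - 19683) = -5076 - 19669 = -24745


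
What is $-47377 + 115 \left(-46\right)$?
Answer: $-52667$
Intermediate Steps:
$-47377 + 115 \left(-46\right) = -47377 - 5290 = -52667$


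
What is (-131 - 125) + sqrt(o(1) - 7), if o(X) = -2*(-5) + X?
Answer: -254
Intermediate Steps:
o(X) = 10 + X
(-131 - 125) + sqrt(o(1) - 7) = (-131 - 125) + sqrt((10 + 1) - 7) = -256 + sqrt(11 - 7) = -256 + sqrt(4) = -256 + 2 = -254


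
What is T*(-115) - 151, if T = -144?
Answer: 16409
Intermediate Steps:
T*(-115) - 151 = -144*(-115) - 151 = 16560 - 151 = 16409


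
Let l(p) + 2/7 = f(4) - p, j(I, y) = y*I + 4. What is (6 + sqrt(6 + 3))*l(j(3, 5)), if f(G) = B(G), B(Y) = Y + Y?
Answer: -711/7 ≈ -101.57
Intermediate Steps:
B(Y) = 2*Y
f(G) = 2*G
j(I, y) = 4 + I*y (j(I, y) = I*y + 4 = 4 + I*y)
l(p) = 54/7 - p (l(p) = -2/7 + (2*4 - p) = -2/7 + (8 - p) = 54/7 - p)
(6 + sqrt(6 + 3))*l(j(3, 5)) = (6 + sqrt(6 + 3))*(54/7 - (4 + 3*5)) = (6 + sqrt(9))*(54/7 - (4 + 15)) = (6 + 3)*(54/7 - 1*19) = 9*(54/7 - 19) = 9*(-79/7) = -711/7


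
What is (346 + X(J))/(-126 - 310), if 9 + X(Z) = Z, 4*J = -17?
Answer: -1331/1744 ≈ -0.76319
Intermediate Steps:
J = -17/4 (J = (¼)*(-17) = -17/4 ≈ -4.2500)
X(Z) = -9 + Z
(346 + X(J))/(-126 - 310) = (346 + (-9 - 17/4))/(-126 - 310) = (346 - 53/4)/(-436) = (1331/4)*(-1/436) = -1331/1744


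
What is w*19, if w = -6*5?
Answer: -570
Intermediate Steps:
w = -30
w*19 = -30*19 = -570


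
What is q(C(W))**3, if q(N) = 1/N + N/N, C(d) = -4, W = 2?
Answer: 27/64 ≈ 0.42188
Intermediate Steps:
q(N) = 1 + 1/N (q(N) = 1/N + 1 = 1 + 1/N)
q(C(W))**3 = ((1 - 4)/(-4))**3 = (-1/4*(-3))**3 = (3/4)**3 = 27/64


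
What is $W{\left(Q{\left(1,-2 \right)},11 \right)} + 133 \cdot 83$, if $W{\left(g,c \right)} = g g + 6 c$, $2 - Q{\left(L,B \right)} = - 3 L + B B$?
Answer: $11106$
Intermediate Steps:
$Q{\left(L,B \right)} = 2 - B^{2} + 3 L$ ($Q{\left(L,B \right)} = 2 - \left(- 3 L + B B\right) = 2 - \left(- 3 L + B^{2}\right) = 2 - \left(B^{2} - 3 L\right) = 2 - B^{2} + 3 L$)
$W{\left(g,c \right)} = g^{2} + 6 c$
$W{\left(Q{\left(1,-2 \right)},11 \right)} + 133 \cdot 83 = \left(\left(2 - \left(-2\right)^{2} + 3 \cdot 1\right)^{2} + 6 \cdot 11\right) + 133 \cdot 83 = \left(\left(2 - 4 + 3\right)^{2} + 66\right) + 11039 = \left(1^{2} + 66\right) + 11039 = \left(1 + 66\right) + 11039 = 67 + 11039 = 11106$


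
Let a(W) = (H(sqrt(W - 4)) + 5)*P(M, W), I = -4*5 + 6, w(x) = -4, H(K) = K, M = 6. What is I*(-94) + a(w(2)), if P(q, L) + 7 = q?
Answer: 1311 - 2*I*sqrt(2) ≈ 1311.0 - 2.8284*I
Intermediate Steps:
P(q, L) = -7 + q
I = -14 (I = -20 + 6 = -14)
a(W) = -5 - sqrt(-4 + W) (a(W) = (sqrt(W - 4) + 5)*(-7 + 6) = (sqrt(-4 + W) + 5)*(-1) = (5 + sqrt(-4 + W))*(-1) = -5 - sqrt(-4 + W))
I*(-94) + a(w(2)) = -14*(-94) + (-5 - sqrt(-4 - 4)) = 1316 + (-5 - sqrt(-8)) = 1316 + (-5 - 2*I*sqrt(2)) = 1311 - 2*I*sqrt(2)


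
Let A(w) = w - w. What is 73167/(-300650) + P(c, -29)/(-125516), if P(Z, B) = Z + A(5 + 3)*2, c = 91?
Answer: -4605494161/18868192700 ≈ -0.24409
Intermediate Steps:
A(w) = 0
P(Z, B) = Z (P(Z, B) = Z + 0*2 = Z + 0 = Z)
73167/(-300650) + P(c, -29)/(-125516) = 73167/(-300650) + 91/(-125516) = 73167*(-1/300650) + 91*(-1/125516) = -73167/300650 - 91/125516 = -4605494161/18868192700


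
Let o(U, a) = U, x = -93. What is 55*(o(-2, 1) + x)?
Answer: -5225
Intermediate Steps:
55*(o(-2, 1) + x) = 55*(-2 - 93) = 55*(-95) = -5225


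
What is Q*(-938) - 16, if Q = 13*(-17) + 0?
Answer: 207282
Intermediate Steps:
Q = -221 (Q = -221 + 0 = -221)
Q*(-938) - 16 = -221*(-938) - 16 = 207298 - 16 = 207282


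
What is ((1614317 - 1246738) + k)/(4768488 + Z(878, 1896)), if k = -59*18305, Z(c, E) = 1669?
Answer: -712416/4770157 ≈ -0.14935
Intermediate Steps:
k = -1079995
((1614317 - 1246738) + k)/(4768488 + Z(878, 1896)) = ((1614317 - 1246738) - 1079995)/(4768488 + 1669) = (367579 - 1079995)/4770157 = -712416*1/4770157 = -712416/4770157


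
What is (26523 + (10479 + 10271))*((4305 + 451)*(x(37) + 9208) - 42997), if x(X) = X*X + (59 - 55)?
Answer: 2376897738247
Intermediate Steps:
x(X) = 4 + X² (x(X) = X² + 4 = 4 + X²)
(26523 + (10479 + 10271))*((4305 + 451)*(x(37) + 9208) - 42997) = (26523 + (10479 + 10271))*((4305 + 451)*((4 + 37²) + 9208) - 42997) = (26523 + 20750)*(4756*((4 + 1369) + 9208) - 42997) = 47273*(4756*(1373 + 9208) - 42997) = 47273*(4756*10581 - 42997) = 47273*(50323236 - 42997) = 47273*50280239 = 2376897738247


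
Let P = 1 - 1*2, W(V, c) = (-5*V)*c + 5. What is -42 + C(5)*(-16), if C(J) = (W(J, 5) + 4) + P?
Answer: 1830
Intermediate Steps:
W(V, c) = 5 - 5*V*c (W(V, c) = -5*V*c + 5 = 5 - 5*V*c)
P = -1 (P = 1 - 2 = -1)
C(J) = 8 - 25*J (C(J) = ((5 - 5*J*5) + 4) - 1 = ((5 - 25*J) + 4) - 1 = (9 - 25*J) - 1 = 8 - 25*J)
-42 + C(5)*(-16) = -42 + (8 - 25*5)*(-16) = -42 + (8 - 125)*(-16) = -42 - 117*(-16) = -42 + 1872 = 1830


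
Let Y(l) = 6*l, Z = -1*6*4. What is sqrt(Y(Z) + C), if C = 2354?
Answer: sqrt(2210) ≈ 47.011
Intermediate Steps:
Z = -24 (Z = -6*4 = -24)
sqrt(Y(Z) + C) = sqrt(6*(-24) + 2354) = sqrt(-144 + 2354) = sqrt(2210)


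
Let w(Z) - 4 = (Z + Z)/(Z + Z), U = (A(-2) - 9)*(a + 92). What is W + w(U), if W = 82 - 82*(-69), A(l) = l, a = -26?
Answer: 5745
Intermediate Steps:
U = -726 (U = (-2 - 9)*(-26 + 92) = -11*66 = -726)
w(Z) = 5 (w(Z) = 4 + (Z + Z)/(Z + Z) = 4 + (2*Z)/((2*Z)) = 4 + (2*Z)*(1/(2*Z)) = 4 + 1 = 5)
W = 5740 (W = 82 + 5658 = 5740)
W + w(U) = 5740 + 5 = 5745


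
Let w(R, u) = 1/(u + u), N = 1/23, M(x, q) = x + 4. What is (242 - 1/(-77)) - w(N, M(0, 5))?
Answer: 149003/616 ≈ 241.89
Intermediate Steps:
M(x, q) = 4 + x
N = 1/23 ≈ 0.043478
w(R, u) = 1/(2*u)
(242 - 1/(-77)) - w(N, M(0, 5)) = (242 - 1/(-77)) - 1/(2*(4 + 0)) = (242 - 1*(-1/77)) - 1/(2*4) = (242 + 1/77) - 1/(2*4) = 18635/77 - 1*⅛ = 18635/77 - ⅛ = 149003/616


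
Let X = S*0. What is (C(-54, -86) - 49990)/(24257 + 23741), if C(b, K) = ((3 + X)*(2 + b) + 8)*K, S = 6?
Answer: -18631/23999 ≈ -0.77632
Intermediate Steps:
X = 0 (X = 6*0 = 0)
C(b, K) = K*(14 + 3*b) (C(b, K) = ((3 + 0)*(2 + b) + 8)*K = (3*(2 + b) + 8)*K = ((6 + 3*b) + 8)*K = (14 + 3*b)*K = K*(14 + 3*b))
(C(-54, -86) - 49990)/(24257 + 23741) = (-86*(14 + 3*(-54)) - 49990)/(24257 + 23741) = (-86*(14 - 162) - 49990)/47998 = (-86*(-148) - 49990)*(1/47998) = (12728 - 49990)*(1/47998) = -37262*1/47998 = -18631/23999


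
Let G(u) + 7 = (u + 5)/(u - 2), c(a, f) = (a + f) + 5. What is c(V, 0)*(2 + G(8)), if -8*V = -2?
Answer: -119/8 ≈ -14.875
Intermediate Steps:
V = 1/4 (V = -1/8*(-2) = 1/4 ≈ 0.25000)
c(a, f) = 5 + a + f
G(u) = -7 + (5 + u)/(-2 + u) (G(u) = -7 + (u + 5)/(u - 2) = -7 + (5 + u)/(-2 + u))
c(V, 0)*(2 + G(8)) = (5 + 1/4 + 0)*(2 + (19 - 6*8)/(-2 + 8)) = 21*(2 + (19 - 48)/6)/4 = 21*(2 + (1/6)*(-29))/4 = 21*(2 - 29/6)/4 = (21/4)*(-17/6) = -119/8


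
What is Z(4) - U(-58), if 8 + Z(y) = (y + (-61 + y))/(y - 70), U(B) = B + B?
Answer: 7181/66 ≈ 108.80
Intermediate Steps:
U(B) = 2*B
Z(y) = -8 + (-61 + 2*y)/(-70 + y) (Z(y) = -8 + (y + (-61 + y))/(y - 70) = -8 + (-61 + 2*y)/(-70 + y))
Z(4) - U(-58) = (499 - 6*4)/(-70 + 4) - 2*(-58) = (499 - 24)/(-66) - 1*(-116) = -1/66*475 + 116 = -475/66 + 116 = 7181/66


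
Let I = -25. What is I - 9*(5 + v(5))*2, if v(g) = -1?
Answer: -97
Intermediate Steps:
I - 9*(5 + v(5))*2 = -25 - 9*(5 - 1)*2 = -25 - 36*2 = -25 - 9*8 = -25 - 72 = -97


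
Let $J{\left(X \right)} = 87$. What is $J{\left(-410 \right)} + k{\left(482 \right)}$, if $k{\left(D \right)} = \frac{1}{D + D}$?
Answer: $\frac{83869}{964} \approx 87.001$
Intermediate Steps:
$k{\left(D \right)} = \frac{1}{2 D}$
$J{\left(-410 \right)} + k{\left(482 \right)} = 87 + \frac{1}{2 \cdot 482} = 87 + \frac{1}{2} \cdot \frac{1}{482} = 87 + \frac{1}{964} = \frac{83869}{964}$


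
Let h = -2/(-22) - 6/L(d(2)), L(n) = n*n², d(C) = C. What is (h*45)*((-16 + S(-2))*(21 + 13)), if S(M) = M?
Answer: 199665/11 ≈ 18151.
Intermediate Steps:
L(n) = n³
h = -29/44 (h = -2/(-22) - 6/(2³) = -2*(-1/22) - 6/8 = 1/11 - 6*⅛ = 1/11 - ¾ = -29/44 ≈ -0.65909)
(h*45)*((-16 + S(-2))*(21 + 13)) = (-29/44*45)*((-16 - 2)*(21 + 13)) = -(-11745)*34/22 = -1305/44*(-612) = 199665/11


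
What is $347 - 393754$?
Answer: $-393407$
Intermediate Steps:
$347 - 393754 = -393407$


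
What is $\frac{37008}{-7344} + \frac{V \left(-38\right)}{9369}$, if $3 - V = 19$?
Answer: $- \frac{792275}{159273} \approx -4.9743$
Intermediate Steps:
$V = -16$ ($V = 3 - 19 = -16$)
$\frac{37008}{-7344} + \frac{V \left(-38\right)}{9369} = \frac{37008}{-7344} + \frac{\left(-16\right) \left(-38\right)}{9369} = 37008 \left(- \frac{1}{7344}\right) + 608 \cdot \frac{1}{9369} = - \frac{257}{51} + \frac{608}{9369} = - \frac{792275}{159273}$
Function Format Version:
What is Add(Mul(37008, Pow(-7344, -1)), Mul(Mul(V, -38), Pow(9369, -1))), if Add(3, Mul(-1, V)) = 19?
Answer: Rational(-792275, 159273) ≈ -4.9743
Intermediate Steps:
V = -16 (V = Add(3, Mul(-1, 19)) = Add(3, -19) = -16)
Add(Mul(37008, Pow(-7344, -1)), Mul(Mul(V, -38), Pow(9369, -1))) = Add(Mul(37008, Pow(-7344, -1)), Mul(Mul(-16, -38), Pow(9369, -1))) = Add(Mul(37008, Rational(-1, 7344)), Mul(608, Rational(1, 9369))) = Add(Rational(-257, 51), Rational(608, 9369)) = Rational(-792275, 159273)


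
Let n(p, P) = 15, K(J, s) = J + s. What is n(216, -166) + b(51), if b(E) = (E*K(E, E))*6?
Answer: 31227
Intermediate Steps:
b(E) = 12*E² (b(E) = (E*(E + E))*6 = (E*(2*E))*6 = (2*E²)*6 = 12*E²)
n(216, -166) + b(51) = 15 + 12*51² = 15 + 12*2601 = 15 + 31212 = 31227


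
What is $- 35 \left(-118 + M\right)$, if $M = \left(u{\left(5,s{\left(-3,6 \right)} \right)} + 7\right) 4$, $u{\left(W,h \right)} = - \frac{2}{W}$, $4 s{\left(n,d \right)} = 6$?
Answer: $3206$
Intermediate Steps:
$s{\left(n,d \right)} = \frac{3}{2}$ ($s{\left(n,d \right)} = \frac{1}{4} \cdot 6 = \frac{3}{2}$)
$M = \frac{132}{5}$ ($M = \left(- \frac{2}{5} + 7\right) 4 = \frac{33}{5} \cdot 4 = \frac{132}{5} \approx 26.4$)
$- 35 \left(-118 + M\right) = - 35 \left(-118 + \frac{132}{5}\right) = \left(-35\right) \left(- \frac{458}{5}\right) = 3206$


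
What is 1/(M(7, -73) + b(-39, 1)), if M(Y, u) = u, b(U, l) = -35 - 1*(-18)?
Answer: -1/90 ≈ -0.011111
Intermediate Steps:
b(U, l) = -17 (b(U, l) = -35 + 18 = -17)
1/(M(7, -73) + b(-39, 1)) = 1/(-73 - 17) = 1/(-90) = -1/90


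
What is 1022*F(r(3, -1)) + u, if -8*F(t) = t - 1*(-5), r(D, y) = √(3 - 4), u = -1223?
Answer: -7447/4 - 511*I/4 ≈ -1861.8 - 127.75*I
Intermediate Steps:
r(D, y) = I (r(D, y) = √(-1) = I)
F(t) = -5/8 - t/8 (F(t) = -(t - 1*(-5))/8 = -(t + 5)/8 = -(5 + t)/8 = -5/8 - t/8)
1022*F(r(3, -1)) + u = 1022*(-5/8 - I/8) - 1223 = (-2555/4 - 511*I/4) - 1223 = -7447/4 - 511*I/4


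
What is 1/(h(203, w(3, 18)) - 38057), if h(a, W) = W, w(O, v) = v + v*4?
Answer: -1/37967 ≈ -2.6339e-5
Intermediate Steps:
w(O, v) = 5*v (w(O, v) = v + 4*v = 5*v)
1/(h(203, w(3, 18)) - 38057) = 1/(5*18 - 38057) = 1/(90 - 38057) = 1/(-37967) = -1/37967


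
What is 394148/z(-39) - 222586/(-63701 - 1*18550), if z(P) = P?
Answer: -831035546/82251 ≈ -10104.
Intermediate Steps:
394148/z(-39) - 222586/(-63701 - 1*18550) = 394148/(-39) - 222586/(-63701 - 1*18550) = 394148*(-1/39) - 222586/(-63701 - 18550) = -394148/39 - 222586/(-82251) = -394148/39 - 222586*(-1/82251) = -394148/39 + 17122/6327 = -831035546/82251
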